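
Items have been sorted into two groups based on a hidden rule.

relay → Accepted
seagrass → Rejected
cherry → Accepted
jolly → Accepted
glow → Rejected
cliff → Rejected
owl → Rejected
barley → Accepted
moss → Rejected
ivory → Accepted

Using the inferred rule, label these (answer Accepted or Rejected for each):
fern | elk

Rejected, Rejected

A rule that fits every label: contains 'y' — true of each 'Accepted' example, false of each 'Rejected' one.
fern: Rejected (no 'y').
elk: Rejected (no 'y').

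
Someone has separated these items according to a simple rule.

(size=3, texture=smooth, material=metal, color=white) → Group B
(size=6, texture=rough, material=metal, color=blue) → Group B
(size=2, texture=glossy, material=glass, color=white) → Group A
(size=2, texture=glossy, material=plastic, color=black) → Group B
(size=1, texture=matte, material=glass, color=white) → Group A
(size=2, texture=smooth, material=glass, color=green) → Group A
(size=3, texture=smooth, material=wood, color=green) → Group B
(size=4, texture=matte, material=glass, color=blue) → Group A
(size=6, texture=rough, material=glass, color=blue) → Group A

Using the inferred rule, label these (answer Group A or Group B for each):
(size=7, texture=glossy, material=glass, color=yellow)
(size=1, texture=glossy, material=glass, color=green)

The pattern is that an item is 'Group A' exactly when: material is glass.
(size=7, texture=glossy, material=glass, color=yellow): material is glass, has this property → Group A.
(size=1, texture=glossy, material=glass, color=green): material is glass, has this property → Group A.

Group A, Group A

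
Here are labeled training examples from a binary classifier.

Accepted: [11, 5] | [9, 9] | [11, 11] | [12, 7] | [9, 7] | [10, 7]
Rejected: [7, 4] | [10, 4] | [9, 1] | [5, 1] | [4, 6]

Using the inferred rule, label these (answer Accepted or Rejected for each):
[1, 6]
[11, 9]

Rejected, Accepted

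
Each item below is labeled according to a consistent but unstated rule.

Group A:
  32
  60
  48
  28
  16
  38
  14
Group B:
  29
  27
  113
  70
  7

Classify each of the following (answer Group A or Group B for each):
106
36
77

Group B, Group A, Group B

Every 'Group A' example satisfies: even AND at most 60. None of the 'Group B' examples do.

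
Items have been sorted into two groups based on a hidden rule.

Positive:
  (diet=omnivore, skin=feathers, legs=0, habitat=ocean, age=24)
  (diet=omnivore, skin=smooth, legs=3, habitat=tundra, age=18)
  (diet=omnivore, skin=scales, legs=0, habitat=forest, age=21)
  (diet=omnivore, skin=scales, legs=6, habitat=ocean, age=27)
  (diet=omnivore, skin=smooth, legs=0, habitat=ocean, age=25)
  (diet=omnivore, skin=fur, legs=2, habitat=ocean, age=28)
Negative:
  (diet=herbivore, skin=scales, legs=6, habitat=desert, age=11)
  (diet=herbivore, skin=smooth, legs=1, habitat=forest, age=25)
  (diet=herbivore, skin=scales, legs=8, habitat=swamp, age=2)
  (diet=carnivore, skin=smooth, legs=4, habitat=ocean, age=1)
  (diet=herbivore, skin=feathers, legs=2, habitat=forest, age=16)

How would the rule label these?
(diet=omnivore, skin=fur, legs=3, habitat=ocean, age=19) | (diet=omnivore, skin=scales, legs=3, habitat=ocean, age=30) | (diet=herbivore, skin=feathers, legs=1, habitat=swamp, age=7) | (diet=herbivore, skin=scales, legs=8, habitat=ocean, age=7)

Positive, Positive, Negative, Negative

One predicate separates the groups cleanly: diet is omnivore.
(diet=omnivore, skin=fur, legs=3, habitat=ocean, age=19): diet is omnivore, has this property → Positive. (diet=omnivore, skin=scales, legs=3, habitat=ocean, age=30): diet is omnivore, has this property → Positive. (diet=herbivore, skin=feathers, legs=1, habitat=swamp, age=7): diet is herbivore, doesn't match → Negative. (diet=herbivore, skin=scales, legs=8, habitat=ocean, age=7): diet is herbivore, doesn't match → Negative.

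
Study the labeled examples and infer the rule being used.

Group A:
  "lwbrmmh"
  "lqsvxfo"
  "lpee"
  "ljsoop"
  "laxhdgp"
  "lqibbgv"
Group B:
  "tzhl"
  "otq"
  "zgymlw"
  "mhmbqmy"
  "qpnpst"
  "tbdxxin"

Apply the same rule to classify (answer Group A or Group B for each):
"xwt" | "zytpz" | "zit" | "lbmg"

Group B, Group B, Group B, Group A

Checking candidate rules against both groups, what survives is: starts with 'l'.
"xwt": Group B (starts with 'x'). "zytpz": Group B (starts with 'z'). "zit": Group B (starts with 'z'). "lbmg": Group A (starts with 'l').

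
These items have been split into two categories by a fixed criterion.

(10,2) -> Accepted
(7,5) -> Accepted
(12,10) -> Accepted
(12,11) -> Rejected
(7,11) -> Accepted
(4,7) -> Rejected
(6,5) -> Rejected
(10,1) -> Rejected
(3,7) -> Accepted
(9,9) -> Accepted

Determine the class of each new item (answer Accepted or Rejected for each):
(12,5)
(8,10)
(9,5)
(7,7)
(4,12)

Rejected, Accepted, Accepted, Accepted, Accepted

Every 'Accepted' example satisfies: sum is even. None of the 'Rejected' examples do.
(12,5) — 12+5 = 17, hence Rejected. (8,10) — 8+10 = 18, hence Accepted. (9,5) — 9+5 = 14, hence Accepted. (7,7) — 7+7 = 14, hence Accepted. (4,12) — 4+12 = 16, hence Accepted.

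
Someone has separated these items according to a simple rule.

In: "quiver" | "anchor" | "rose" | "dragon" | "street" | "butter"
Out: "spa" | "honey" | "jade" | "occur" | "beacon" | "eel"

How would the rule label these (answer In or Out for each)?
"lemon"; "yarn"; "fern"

Out, In, In

One predicate separates the groups cleanly: even length AND contains 'r'.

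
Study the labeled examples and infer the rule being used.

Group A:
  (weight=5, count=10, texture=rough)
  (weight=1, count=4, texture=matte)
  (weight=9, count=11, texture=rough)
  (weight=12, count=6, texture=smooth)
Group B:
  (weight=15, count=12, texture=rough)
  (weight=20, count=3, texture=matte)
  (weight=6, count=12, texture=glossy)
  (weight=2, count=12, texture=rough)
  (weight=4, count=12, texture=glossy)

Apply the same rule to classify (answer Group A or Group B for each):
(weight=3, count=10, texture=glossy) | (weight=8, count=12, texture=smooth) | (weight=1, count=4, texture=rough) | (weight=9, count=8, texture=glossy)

Group A, Group B, Group A, Group A

Rule: count ≥ 4 AND count ≤ 11. This holds for each 'Group A' example and fails for each 'Group B' one.
(weight=3, count=10, texture=glossy): count = 10, has this property → Group A.
(weight=8, count=12, texture=smooth): count = 12, doesn't match → Group B.
(weight=1, count=4, texture=rough): count = 4, has this property → Group A.
(weight=9, count=8, texture=glossy): count = 8, has this property → Group A.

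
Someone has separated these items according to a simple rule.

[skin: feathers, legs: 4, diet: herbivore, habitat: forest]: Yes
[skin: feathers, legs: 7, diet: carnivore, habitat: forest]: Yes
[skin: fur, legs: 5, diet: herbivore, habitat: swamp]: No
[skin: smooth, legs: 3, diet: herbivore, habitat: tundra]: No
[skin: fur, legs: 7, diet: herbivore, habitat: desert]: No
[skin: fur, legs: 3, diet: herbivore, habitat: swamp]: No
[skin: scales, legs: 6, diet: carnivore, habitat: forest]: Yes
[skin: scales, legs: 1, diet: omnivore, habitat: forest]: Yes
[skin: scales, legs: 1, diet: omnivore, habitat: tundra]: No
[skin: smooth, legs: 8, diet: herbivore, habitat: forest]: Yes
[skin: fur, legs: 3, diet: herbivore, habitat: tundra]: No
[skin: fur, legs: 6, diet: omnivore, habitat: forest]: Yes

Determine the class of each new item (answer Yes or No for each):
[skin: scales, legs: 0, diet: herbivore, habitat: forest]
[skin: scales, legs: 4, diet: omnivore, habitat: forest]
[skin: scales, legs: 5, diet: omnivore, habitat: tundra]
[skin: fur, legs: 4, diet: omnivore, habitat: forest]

Yes, Yes, No, Yes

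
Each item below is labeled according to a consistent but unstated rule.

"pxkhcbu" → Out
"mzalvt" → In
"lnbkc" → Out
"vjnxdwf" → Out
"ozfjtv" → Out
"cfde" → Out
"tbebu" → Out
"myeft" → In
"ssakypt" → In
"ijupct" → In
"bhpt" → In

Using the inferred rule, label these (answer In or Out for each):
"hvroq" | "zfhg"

Every 'In' example satisfies: ends with 't'. None of the 'Out' examples do.
"hvroq": ends with 'q' — does not pass, so Out.
"zfhg": ends with 'g' — does not pass, so Out.

Out, Out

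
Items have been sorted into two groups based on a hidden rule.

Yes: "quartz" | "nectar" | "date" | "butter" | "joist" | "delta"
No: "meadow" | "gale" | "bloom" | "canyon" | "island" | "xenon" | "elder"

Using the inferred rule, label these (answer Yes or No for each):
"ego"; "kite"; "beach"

One predicate separates the groups cleanly: contains 't'.

No, Yes, No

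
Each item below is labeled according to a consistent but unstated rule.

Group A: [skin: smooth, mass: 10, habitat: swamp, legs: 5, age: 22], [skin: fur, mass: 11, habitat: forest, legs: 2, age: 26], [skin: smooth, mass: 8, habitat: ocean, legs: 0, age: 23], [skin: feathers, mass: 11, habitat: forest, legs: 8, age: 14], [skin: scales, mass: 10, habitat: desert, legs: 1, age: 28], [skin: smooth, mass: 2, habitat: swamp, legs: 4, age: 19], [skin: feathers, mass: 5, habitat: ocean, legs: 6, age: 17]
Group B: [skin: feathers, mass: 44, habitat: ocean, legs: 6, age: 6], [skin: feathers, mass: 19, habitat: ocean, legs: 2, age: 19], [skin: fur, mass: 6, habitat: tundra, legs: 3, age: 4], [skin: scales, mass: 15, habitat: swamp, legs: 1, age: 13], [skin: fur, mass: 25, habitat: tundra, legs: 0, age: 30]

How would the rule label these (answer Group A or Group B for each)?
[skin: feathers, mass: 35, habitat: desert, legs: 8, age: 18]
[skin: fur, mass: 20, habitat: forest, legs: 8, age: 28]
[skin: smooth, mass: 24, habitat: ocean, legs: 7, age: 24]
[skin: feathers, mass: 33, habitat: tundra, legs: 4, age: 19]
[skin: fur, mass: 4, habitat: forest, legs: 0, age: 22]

Group B, Group B, Group B, Group B, Group A

The common property of the 'Group A' items is: mass ≤ 11 AND age ≥ 6. No 'Group B' item has it.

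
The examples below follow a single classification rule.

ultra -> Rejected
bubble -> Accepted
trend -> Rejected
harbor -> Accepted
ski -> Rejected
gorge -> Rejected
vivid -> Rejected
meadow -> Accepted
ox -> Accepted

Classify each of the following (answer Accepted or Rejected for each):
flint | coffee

Rejected, Accepted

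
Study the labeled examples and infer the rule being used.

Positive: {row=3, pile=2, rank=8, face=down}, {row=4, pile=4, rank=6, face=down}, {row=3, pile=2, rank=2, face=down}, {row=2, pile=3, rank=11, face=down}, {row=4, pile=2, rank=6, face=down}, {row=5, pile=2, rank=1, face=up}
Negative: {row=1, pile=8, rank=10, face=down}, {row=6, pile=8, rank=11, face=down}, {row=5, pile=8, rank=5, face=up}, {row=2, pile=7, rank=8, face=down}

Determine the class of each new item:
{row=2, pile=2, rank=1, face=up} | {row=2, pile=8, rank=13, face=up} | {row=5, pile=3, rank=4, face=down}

Positive, Negative, Positive

The pattern is that an item is 'Positive' exactly when: pile ≤ 4.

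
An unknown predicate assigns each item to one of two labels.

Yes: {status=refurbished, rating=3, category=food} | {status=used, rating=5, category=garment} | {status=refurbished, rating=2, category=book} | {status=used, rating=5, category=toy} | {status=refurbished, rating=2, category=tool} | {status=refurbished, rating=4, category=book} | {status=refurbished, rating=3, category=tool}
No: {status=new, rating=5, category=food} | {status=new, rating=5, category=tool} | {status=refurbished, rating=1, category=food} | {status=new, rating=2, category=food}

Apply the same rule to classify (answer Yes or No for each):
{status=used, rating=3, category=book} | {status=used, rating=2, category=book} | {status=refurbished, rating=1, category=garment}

Yes, Yes, No

'Yes' ⟺ status is not new AND rating ≥ 2.
{status=used, rating=3, category=book} — status is used, rating = 3, hence Yes.
{status=used, rating=2, category=book} — status is used, rating = 2, hence Yes.
{status=refurbished, rating=1, category=garment} — status is refurbished, rating = 1, hence No.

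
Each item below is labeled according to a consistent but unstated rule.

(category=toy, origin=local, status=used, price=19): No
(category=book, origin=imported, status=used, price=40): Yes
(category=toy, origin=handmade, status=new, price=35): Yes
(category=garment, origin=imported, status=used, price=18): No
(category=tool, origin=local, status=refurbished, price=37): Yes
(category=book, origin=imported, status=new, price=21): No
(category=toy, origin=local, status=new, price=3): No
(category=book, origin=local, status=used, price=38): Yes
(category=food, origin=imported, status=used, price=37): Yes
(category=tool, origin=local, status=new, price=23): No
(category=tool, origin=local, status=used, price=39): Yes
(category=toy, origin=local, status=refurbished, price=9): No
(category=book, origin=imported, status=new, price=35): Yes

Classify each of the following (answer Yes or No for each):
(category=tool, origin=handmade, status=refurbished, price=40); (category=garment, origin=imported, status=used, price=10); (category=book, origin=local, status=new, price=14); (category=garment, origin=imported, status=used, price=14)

The classifier is using: price ≥ 35.
Yes: (category=tool, origin=handmade, status=refurbished, price=40), since price = 40. No: (category=garment, origin=imported, status=used, price=10), since price = 10. No: (category=book, origin=local, status=new, price=14), since price = 14. No: (category=garment, origin=imported, status=used, price=14), since price = 14.

Yes, No, No, No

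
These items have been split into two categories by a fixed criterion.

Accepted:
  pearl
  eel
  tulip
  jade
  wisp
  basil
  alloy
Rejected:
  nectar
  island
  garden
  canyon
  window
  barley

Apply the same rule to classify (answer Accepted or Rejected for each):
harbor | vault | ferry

Every 'Accepted' example satisfies: length ≤ 5. None of the 'Rejected' examples do.
harbor → length 6 → Rejected.
vault → length 5 → Accepted.
ferry → length 5 → Accepted.

Rejected, Accepted, Accepted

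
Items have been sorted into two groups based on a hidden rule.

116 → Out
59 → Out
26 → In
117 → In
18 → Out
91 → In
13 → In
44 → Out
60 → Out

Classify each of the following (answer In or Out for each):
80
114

Out, Out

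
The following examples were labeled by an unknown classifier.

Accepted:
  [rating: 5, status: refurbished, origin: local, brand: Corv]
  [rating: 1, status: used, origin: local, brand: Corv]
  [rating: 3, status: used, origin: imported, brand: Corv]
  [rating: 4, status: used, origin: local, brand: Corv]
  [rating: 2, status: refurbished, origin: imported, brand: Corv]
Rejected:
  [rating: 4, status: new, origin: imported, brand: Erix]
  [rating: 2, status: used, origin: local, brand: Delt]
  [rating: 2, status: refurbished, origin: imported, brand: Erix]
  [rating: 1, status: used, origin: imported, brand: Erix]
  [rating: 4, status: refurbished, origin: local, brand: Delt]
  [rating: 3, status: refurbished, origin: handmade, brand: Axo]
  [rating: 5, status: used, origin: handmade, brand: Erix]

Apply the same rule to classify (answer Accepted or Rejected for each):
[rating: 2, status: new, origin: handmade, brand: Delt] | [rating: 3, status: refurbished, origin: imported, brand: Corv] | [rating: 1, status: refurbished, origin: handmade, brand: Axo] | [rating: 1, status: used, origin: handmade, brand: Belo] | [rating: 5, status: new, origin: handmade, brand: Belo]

The common property of the 'Accepted' items is: brand is Corv. No 'Rejected' item has it.
Rejected: [rating: 2, status: new, origin: handmade, brand: Delt], since brand is Delt. Accepted: [rating: 3, status: refurbished, origin: imported, brand: Corv], since brand is Corv. Rejected: [rating: 1, status: refurbished, origin: handmade, brand: Axo], since brand is Axo. Rejected: [rating: 1, status: used, origin: handmade, brand: Belo], since brand is Belo. Rejected: [rating: 5, status: new, origin: handmade, brand: Belo], since brand is Belo.

Rejected, Accepted, Rejected, Rejected, Rejected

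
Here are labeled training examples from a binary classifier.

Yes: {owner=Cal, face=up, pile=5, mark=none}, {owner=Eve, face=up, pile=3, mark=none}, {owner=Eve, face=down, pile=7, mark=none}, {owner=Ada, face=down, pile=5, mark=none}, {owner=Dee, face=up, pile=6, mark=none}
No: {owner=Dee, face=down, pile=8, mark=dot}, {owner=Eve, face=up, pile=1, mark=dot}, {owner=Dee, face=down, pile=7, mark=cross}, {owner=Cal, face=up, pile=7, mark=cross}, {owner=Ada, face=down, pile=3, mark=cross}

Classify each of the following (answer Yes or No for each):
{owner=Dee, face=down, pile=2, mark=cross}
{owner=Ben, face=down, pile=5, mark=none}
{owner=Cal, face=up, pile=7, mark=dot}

No, Yes, No

The common property of the 'Yes' items is: mark is none. No 'No' item has it.
{owner=Dee, face=down, pile=2, mark=cross}: No (mark is cross). {owner=Ben, face=down, pile=5, mark=none}: Yes (mark is none). {owner=Cal, face=up, pile=7, mark=dot}: No (mark is dot).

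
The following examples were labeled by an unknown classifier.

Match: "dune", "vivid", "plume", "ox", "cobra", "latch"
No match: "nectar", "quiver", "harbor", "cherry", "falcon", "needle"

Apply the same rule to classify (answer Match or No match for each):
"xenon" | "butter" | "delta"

Match, No match, Match

The common property of the 'Match' items is: length ≤ 5. No 'No match' item has it.
"xenon": Match (length 5). "butter": No match (length 6). "delta": Match (length 5).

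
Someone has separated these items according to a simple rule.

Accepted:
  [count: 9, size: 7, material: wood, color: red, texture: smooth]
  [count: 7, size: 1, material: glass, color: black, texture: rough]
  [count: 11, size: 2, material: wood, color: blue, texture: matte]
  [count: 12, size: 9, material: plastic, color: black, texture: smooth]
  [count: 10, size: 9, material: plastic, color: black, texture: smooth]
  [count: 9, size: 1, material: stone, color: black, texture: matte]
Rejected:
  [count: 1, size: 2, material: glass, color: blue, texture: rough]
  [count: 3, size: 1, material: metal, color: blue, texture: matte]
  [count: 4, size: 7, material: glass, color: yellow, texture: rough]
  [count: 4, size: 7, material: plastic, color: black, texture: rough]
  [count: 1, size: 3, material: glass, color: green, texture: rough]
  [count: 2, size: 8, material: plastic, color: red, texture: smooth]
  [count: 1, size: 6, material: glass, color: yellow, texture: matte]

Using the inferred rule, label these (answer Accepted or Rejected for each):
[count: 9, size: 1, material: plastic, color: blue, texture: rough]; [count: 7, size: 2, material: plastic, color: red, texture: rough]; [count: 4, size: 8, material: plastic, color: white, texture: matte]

All 'Accepted' examples share one property — count ≥ 7 — and every 'Rejected' example lacks it.

Accepted, Accepted, Rejected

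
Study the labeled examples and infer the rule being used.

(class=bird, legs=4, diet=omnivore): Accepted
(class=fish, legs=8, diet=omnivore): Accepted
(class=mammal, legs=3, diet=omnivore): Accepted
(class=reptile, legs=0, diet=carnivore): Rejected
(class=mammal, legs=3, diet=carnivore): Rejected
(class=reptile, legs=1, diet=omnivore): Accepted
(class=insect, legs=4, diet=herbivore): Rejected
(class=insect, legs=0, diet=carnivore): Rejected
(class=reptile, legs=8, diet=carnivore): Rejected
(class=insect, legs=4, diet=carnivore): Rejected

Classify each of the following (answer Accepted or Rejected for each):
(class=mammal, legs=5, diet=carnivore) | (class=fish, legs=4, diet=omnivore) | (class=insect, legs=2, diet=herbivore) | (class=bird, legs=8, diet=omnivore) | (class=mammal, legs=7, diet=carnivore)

Rejected, Accepted, Rejected, Accepted, Rejected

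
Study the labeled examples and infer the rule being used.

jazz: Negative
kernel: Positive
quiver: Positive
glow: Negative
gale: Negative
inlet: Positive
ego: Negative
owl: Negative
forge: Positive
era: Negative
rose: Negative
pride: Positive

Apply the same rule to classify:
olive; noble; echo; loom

Positive, Positive, Negative, Negative

One predicate separates the groups cleanly: length ≥ 5.
olive: length 5 — meets the rule, so Positive.
noble: length 5 — meets the rule, so Positive.
echo: length 4 — does not fit, so Negative.
loom: length 4 — does not fit, so Negative.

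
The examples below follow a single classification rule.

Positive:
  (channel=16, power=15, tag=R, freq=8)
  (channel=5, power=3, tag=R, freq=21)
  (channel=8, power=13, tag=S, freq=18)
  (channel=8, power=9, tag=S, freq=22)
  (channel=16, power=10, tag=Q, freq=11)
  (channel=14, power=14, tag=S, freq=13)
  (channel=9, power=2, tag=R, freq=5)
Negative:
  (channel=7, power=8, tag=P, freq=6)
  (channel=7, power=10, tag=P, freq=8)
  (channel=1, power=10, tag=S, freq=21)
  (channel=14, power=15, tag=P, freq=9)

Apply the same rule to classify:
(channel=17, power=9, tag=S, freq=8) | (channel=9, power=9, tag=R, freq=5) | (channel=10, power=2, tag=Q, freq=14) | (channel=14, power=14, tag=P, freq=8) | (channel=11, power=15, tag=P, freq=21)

Positive, Positive, Positive, Negative, Negative

Every 'Positive' example satisfies: tag is not P AND channel ≥ 5. None of the 'Negative' examples do.
(channel=17, power=9, tag=S, freq=8): tag is S, channel = 17 — meets the rule, so Positive. (channel=9, power=9, tag=R, freq=5): tag is R, channel = 9 — meets the rule, so Positive. (channel=10, power=2, tag=Q, freq=14): tag is Q, channel = 10 — meets the rule, so Positive. (channel=14, power=14, tag=P, freq=8): tag is P, channel = 14 — lacks this property, so Negative. (channel=11, power=15, tag=P, freq=21): tag is P, channel = 11 — lacks this property, so Negative.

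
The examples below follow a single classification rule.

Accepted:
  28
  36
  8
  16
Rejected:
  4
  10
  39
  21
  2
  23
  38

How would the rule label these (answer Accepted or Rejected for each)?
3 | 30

A rule that fits every label: multiple of 4 AND at least 8 — true of each 'Accepted' example, false of each 'Rejected' one.

Rejected, Rejected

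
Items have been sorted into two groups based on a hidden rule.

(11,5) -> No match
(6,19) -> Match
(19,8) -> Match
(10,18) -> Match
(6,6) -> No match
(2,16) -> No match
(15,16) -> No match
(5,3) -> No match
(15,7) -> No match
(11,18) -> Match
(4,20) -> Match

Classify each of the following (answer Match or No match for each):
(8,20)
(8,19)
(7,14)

Match, Match, No match

Rule: max ≥ 18. This holds for each 'Match' example and fails for each 'No match' one.
(8,20) — max 20, hence Match.
(8,19) — max 19, hence Match.
(7,14) — max 14, hence No match.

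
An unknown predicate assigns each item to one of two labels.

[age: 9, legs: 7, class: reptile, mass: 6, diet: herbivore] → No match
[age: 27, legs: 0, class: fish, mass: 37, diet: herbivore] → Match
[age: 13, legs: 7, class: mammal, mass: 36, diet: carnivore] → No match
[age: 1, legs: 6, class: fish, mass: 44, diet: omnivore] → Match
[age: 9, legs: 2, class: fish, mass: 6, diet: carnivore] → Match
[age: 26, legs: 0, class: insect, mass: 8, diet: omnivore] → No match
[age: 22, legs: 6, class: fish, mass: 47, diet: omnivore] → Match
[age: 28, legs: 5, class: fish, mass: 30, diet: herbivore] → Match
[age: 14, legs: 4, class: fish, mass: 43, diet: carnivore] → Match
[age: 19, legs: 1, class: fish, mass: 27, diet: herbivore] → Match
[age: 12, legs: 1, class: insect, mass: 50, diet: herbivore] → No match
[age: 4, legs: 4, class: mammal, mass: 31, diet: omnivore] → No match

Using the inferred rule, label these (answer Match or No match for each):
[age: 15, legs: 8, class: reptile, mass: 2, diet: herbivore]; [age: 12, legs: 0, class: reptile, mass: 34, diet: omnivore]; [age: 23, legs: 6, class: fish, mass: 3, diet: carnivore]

No match, No match, Match

One predicate separates the groups cleanly: class is fish.
[age: 15, legs: 8, class: reptile, mass: 2, diet: herbivore]: class is reptile — lacks this property, so No match. [age: 12, legs: 0, class: reptile, mass: 34, diet: omnivore]: class is reptile — lacks this property, so No match. [age: 23, legs: 6, class: fish, mass: 3, diet: carnivore]: class is fish — satisfies this, so Match.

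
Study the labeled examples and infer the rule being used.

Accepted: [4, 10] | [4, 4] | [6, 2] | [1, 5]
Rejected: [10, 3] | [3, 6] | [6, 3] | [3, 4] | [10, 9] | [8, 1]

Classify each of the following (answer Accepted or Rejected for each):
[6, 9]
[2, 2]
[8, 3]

Rejected, Accepted, Rejected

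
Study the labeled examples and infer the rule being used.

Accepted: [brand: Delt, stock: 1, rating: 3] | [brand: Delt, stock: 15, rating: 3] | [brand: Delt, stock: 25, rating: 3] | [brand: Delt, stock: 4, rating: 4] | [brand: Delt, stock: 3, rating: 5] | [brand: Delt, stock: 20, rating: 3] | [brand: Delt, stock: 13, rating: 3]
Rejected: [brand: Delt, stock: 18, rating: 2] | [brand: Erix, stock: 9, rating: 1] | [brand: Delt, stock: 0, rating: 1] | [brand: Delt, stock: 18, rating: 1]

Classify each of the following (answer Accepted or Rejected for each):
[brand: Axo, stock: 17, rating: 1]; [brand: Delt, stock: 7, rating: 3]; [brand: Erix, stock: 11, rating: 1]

Rejected, Accepted, Rejected

Rule: rating ≥ 3. This holds for each 'Accepted' example and fails for each 'Rejected' one.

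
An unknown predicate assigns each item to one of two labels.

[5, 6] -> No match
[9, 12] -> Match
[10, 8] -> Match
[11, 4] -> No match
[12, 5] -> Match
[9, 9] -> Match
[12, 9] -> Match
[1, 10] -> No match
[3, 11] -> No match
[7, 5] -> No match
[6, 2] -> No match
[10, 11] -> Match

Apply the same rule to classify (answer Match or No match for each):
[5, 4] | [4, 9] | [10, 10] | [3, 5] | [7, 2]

No match, No match, Match, No match, No match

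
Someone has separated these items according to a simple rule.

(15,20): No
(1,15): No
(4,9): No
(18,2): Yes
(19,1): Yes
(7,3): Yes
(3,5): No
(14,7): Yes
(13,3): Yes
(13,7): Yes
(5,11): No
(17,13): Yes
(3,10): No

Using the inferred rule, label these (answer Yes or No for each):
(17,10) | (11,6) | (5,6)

Yes, Yes, No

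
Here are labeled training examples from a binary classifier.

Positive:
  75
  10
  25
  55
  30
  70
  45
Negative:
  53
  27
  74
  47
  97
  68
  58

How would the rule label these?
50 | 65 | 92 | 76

Positive, Positive, Negative, Negative

The rule appears to be: multiple of 5.
50 — 50 = 5·10, hence Positive. 65 — 65 = 5·13, hence Positive. 92 — 92 = 5·18 + 2, hence Negative. 76 — 76 = 5·15 + 1, hence Negative.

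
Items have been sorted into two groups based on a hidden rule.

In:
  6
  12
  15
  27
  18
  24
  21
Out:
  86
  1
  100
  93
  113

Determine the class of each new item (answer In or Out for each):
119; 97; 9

The distinguishing property — multiple of 3 AND at most 27 — holds for all the 'In' cases and none of the 'Out' cases.
Out: 119, since 119 = 3·39 + 2, 119 > 27. Out: 97, since 97 = 3·32 + 1, 97 > 27. In: 9, since 9 = 3·3, 9 ≤ 27.

Out, Out, In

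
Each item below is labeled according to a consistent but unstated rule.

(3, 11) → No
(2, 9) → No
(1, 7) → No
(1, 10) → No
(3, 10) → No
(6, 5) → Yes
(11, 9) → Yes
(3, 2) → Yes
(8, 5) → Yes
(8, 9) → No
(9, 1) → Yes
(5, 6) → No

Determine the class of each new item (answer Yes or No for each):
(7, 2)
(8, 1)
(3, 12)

The simplest hypothesis consistent with all the labels is: first > second.
(7, 2) → 7 > 2 → Yes.
(8, 1) → 8 > 1 → Yes.
(3, 12) → 3 < 12 → No.

Yes, Yes, No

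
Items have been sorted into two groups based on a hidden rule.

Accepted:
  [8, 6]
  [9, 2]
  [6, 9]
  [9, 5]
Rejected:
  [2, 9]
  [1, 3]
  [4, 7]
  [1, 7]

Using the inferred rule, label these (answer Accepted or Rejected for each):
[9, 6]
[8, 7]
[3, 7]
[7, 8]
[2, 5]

Accepted, Accepted, Rejected, Accepted, Rejected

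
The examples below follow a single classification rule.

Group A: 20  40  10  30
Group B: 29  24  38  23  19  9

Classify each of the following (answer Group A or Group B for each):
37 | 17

The distinguishing property — multiple of 5 — holds for all the 'Group A' cases and none of the 'Group B' cases.
Group B: 37, since 37 = 5·7 + 2.
Group B: 17, since 17 = 5·3 + 2.

Group B, Group B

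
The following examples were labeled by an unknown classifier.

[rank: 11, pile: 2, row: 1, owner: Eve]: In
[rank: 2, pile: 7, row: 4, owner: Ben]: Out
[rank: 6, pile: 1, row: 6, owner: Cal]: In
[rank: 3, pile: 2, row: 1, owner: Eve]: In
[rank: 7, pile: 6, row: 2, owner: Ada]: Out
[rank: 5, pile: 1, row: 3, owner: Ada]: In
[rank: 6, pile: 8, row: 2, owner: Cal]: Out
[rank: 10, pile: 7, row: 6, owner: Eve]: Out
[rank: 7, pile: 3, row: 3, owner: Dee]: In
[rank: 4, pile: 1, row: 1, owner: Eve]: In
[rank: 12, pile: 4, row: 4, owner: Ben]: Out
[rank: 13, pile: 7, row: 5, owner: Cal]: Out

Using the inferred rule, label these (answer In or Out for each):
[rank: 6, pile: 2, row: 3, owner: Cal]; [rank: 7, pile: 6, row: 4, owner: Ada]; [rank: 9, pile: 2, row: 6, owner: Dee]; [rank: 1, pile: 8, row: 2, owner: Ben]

The rule appears to be: pile ≤ 3.
[rank: 6, pile: 2, row: 3, owner: Cal]: In (pile = 2).
[rank: 7, pile: 6, row: 4, owner: Ada]: Out (pile = 6).
[rank: 9, pile: 2, row: 6, owner: Dee]: In (pile = 2).
[rank: 1, pile: 8, row: 2, owner: Ben]: Out (pile = 8).

In, Out, In, Out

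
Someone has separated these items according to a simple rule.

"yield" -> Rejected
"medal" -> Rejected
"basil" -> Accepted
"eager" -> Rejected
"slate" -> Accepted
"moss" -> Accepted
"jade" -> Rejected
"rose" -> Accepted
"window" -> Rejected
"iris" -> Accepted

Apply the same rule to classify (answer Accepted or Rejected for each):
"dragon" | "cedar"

Rejected, Rejected

The common property of the 'Accepted' items is: contains 's'. No 'Rejected' item has it.
"dragon": no 's' — doesn't match, so Rejected. "cedar": no 's' — doesn't match, so Rejected.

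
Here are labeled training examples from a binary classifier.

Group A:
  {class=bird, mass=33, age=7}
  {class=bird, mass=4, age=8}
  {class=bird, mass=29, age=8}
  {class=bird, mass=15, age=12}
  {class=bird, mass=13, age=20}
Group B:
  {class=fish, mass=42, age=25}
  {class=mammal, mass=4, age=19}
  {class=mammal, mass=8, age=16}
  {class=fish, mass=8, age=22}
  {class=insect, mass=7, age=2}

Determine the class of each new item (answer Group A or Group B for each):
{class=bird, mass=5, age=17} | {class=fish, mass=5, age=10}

Rule: class is bird. This holds for each 'Group A' example and fails for each 'Group B' one.
{class=bird, mass=5, age=17} — class is bird, hence Group A.
{class=fish, mass=5, age=10} — class is fish, hence Group B.

Group A, Group B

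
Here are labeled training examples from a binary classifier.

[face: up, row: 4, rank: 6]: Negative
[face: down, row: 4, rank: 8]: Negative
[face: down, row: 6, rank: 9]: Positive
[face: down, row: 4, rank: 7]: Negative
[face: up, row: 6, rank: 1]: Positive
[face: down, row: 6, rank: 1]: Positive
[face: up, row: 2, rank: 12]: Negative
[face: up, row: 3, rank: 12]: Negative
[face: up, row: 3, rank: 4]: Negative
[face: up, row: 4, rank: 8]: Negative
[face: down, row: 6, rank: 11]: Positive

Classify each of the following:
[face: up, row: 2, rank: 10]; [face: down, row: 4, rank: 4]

Negative, Negative

The common property of the 'Positive' items is: row = 6. No 'Negative' item has it.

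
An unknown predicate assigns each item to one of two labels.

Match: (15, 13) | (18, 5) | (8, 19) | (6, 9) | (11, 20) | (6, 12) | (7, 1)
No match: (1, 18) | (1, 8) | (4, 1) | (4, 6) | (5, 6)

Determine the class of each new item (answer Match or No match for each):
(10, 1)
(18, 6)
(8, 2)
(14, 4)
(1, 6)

Match, Match, Match, Match, No match

Rule: first ≥ 6. This holds for each 'Match' example and fails for each 'No match' one.
(10, 1) → first 10 → Match. (18, 6) → first 18 → Match. (8, 2) → first 8 → Match. (14, 4) → first 14 → Match. (1, 6) → first 1 → No match.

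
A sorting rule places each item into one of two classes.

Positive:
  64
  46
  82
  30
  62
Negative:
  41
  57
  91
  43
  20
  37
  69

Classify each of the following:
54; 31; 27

Positive, Negative, Negative

Rule: even AND at least 30. This holds for each 'Positive' example and fails for each 'Negative' one.
54 — 54 is even, 54 ≥ 30, hence Positive.
31 — 31 is odd, 31 ≥ 30, hence Negative.
27 — 27 is odd, 27 < 30, hence Negative.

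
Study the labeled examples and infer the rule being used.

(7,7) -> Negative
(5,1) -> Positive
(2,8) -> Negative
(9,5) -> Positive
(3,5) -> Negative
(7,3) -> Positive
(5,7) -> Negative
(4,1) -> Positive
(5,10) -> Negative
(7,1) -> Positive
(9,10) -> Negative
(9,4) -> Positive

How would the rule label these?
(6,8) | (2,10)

Negative, Negative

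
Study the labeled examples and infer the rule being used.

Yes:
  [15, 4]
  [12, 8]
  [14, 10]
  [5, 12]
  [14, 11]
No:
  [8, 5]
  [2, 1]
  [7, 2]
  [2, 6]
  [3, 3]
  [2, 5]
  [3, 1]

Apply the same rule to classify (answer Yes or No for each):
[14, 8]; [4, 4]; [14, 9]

Yes, No, Yes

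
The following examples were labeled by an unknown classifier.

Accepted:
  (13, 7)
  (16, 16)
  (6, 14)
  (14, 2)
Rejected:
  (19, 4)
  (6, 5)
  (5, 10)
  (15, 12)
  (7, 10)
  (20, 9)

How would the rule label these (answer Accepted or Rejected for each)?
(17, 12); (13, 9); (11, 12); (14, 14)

Rejected, Accepted, Rejected, Accepted

Looking at the examples, the only property every 'Accepted' case has and every 'Rejected' case lacks is: sum is even.
(17, 12): 17+12 = 29 — doesn't qualify, so Rejected.
(13, 9): 13+9 = 22 — matches, so Accepted.
(11, 12): 11+12 = 23 — doesn't qualify, so Rejected.
(14, 14): 14+14 = 28 — matches, so Accepted.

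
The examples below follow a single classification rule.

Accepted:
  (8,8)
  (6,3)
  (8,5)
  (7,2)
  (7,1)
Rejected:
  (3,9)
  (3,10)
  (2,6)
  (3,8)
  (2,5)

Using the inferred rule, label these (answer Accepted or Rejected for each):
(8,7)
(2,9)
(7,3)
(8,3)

Accepted, Rejected, Accepted, Accepted

One predicate separates the groups cleanly: first ≥ 5.
Accepted: (8,7), since first 8.
Rejected: (2,9), since first 2.
Accepted: (7,3), since first 7.
Accepted: (8,3), since first 8.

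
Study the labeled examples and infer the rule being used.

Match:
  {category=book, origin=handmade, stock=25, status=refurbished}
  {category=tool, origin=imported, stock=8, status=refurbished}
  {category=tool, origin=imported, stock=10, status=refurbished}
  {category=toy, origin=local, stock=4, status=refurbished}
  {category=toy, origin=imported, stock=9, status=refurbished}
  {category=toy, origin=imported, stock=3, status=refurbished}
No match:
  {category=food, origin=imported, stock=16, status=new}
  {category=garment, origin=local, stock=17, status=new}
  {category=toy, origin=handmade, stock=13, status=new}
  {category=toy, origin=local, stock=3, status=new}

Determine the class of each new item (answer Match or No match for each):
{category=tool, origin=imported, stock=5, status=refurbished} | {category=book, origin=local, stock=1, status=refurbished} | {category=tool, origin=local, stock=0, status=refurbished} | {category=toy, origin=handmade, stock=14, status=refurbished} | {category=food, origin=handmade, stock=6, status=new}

Match, Match, Match, Match, No match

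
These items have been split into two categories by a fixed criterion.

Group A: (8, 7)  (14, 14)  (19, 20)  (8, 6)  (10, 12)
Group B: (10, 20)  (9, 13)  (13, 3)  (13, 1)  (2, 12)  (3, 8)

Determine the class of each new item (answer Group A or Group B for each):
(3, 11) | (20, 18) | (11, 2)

One predicate separates the groups cleanly: |first − second| ≤ 2.
(3, 11): Group B (|3−11| = 8). (20, 18): Group A (|20−18| = 2). (11, 2): Group B (|11−2| = 9).

Group B, Group A, Group B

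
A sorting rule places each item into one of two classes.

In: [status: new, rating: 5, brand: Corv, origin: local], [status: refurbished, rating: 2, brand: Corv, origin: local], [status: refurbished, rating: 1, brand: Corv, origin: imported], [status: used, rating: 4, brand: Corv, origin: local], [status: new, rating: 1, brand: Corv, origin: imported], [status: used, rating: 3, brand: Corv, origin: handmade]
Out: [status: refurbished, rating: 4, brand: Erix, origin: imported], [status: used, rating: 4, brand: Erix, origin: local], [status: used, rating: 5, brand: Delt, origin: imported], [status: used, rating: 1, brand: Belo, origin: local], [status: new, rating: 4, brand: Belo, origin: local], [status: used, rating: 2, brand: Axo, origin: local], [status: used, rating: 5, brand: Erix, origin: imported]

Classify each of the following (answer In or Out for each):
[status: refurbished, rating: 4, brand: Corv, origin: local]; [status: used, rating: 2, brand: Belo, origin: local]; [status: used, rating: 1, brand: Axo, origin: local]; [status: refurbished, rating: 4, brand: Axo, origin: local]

'In' ⟺ brand is Corv.
[status: refurbished, rating: 4, brand: Corv, origin: local]: In (brand is Corv). [status: used, rating: 2, brand: Belo, origin: local]: Out (brand is Belo). [status: used, rating: 1, brand: Axo, origin: local]: Out (brand is Axo). [status: refurbished, rating: 4, brand: Axo, origin: local]: Out (brand is Axo).

In, Out, Out, Out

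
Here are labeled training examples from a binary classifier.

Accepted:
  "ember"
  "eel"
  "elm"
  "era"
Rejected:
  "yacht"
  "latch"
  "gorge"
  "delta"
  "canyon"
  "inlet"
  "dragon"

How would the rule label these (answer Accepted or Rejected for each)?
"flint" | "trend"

The rule appears to be: starts with 'e'.
"flint" → starts with 'f' → Rejected.
"trend" → starts with 't' → Rejected.

Rejected, Rejected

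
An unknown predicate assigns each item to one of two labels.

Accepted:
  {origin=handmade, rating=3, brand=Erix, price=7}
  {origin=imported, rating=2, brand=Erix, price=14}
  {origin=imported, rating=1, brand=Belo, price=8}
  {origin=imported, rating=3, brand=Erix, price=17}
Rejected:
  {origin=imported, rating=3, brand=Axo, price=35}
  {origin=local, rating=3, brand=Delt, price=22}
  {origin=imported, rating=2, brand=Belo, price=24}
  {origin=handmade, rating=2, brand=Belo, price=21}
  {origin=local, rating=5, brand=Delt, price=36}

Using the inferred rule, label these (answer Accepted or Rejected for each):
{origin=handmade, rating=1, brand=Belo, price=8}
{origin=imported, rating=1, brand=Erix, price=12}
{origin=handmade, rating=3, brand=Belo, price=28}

The pattern is that an item is 'Accepted' exactly when: price ≤ 17.

Accepted, Accepted, Rejected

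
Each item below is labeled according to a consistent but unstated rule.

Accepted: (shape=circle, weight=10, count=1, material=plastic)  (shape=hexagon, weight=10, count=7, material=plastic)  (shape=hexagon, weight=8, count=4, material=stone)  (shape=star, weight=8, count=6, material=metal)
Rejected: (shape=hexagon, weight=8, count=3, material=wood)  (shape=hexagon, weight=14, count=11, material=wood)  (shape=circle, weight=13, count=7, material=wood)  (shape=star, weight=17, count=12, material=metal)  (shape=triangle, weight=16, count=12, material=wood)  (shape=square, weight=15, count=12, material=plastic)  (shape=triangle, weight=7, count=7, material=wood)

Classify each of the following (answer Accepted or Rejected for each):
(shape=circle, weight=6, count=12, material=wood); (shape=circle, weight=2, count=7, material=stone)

Rejected, Accepted

A rule that fits every label: material is not wood AND count ≤ 7 — true of each 'Accepted' example, false of each 'Rejected' one.
(shape=circle, weight=6, count=12, material=wood) — material is wood, count = 12, hence Rejected.
(shape=circle, weight=2, count=7, material=stone) — material is stone, count = 7, hence Accepted.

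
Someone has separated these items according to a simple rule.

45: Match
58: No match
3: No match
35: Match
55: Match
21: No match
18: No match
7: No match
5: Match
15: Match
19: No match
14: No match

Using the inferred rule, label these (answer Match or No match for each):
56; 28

No match, No match

A rule that fits every label: multiple of 5 — true of each 'Match' example, false of each 'No match' one.
No match: 56, since 56 = 5·11 + 1.
No match: 28, since 28 = 5·5 + 3.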